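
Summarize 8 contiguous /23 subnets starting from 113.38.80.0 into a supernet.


Original prefix: /23
Number of subnets: 8 = 2^3
New prefix = 23 - 3 = 20
Supernet: 113.38.80.0/20


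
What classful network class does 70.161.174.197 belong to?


First octet: 70
Binary: 01000110
0xxxxxxx -> Class A (1-126)
Class A, default mask 255.0.0.0 (/8)


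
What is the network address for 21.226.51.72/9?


IP:   00010101.11100010.00110011.01001000
Mask: 11111111.10000000.00000000.00000000
AND operation:
Net:  00010101.10000000.00000000.00000000
Network: 21.128.0.0/9


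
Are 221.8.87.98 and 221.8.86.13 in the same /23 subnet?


Mask: 255.255.254.0
221.8.87.98 AND mask = 221.8.86.0
221.8.86.13 AND mask = 221.8.86.0
Yes, same subnet (221.8.86.0)


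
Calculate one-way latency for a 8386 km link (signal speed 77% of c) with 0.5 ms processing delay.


Speed = 0.77 * 3e5 km/s = 231000 km/s
Propagation delay = 8386 / 231000 = 0.0363 s = 36.303 ms
Processing delay = 0.5 ms
Total one-way latency = 36.803 ms


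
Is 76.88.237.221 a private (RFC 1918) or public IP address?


RFC 1918 private ranges:
  10.0.0.0/8 (10.0.0.0 - 10.255.255.255)
  172.16.0.0/12 (172.16.0.0 - 172.31.255.255)
  192.168.0.0/16 (192.168.0.0 - 192.168.255.255)
Public (not in any RFC 1918 range)


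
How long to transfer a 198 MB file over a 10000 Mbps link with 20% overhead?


Effective throughput = 10000 * (1 - 20/100) = 8000 Mbps
File size in Mb = 198 * 8 = 1584 Mb
Time = 1584 / 8000
Time = 0.198 seconds


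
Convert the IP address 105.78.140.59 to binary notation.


105 = 01101001
78 = 01001110
140 = 10001100
59 = 00111011
Binary: 01101001.01001110.10001100.00111011


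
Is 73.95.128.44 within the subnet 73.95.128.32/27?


Subnet network: 73.95.128.32
Test IP AND mask: 73.95.128.32
Yes, 73.95.128.44 is in 73.95.128.32/27


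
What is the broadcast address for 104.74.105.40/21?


Network: 104.74.104.0/21
Host bits = 11
Set all host bits to 1:
Broadcast: 104.74.111.255


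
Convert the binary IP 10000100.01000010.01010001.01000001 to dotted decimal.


10000100 = 132
01000010 = 66
01010001 = 81
01000001 = 65
IP: 132.66.81.65


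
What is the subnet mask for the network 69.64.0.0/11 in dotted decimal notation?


/11 means 11 network bits, 21 host bits
Binary: 11111111111000000000000000000000
Mask: 255.224.0.0


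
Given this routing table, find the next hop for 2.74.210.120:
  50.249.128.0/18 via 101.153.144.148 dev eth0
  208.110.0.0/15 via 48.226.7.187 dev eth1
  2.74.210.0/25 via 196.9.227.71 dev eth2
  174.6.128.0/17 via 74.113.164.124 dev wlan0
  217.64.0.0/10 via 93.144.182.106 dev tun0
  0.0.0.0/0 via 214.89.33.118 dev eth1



Longest prefix match for 2.74.210.120:
  /18 50.249.128.0: no
  /15 208.110.0.0: no
  /25 2.74.210.0: MATCH
  /17 174.6.128.0: no
  /10 217.64.0.0: no
  /0 0.0.0.0: MATCH
Selected: next-hop 196.9.227.71 via eth2 (matched /25)


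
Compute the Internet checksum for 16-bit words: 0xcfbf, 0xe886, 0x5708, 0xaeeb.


Sum all words (with carry folding):
+ 0xcfbf = 0xcfbf
+ 0xe886 = 0xb846
+ 0x5708 = 0x0f4f
+ 0xaeeb = 0xbe3a
One's complement: ~0xbe3a
Checksum = 0x41c5


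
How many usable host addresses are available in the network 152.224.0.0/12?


Host bits = 32 - 12 = 20
Total addresses = 2^20 = 1048576
Usable = total - 2 (network and broadcast)
Usable hosts: 1048574


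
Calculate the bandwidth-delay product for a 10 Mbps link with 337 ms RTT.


BDP = bandwidth * RTT
= 10 Mbps * 337 ms
= 10 * 1e6 * 337 / 1000 bits
= 3370000 bits
= 421250 bytes
= 411.377 KB
BDP = 3370000 bits (421250 bytes)


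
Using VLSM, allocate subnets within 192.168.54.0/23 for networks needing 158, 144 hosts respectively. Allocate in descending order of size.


158 hosts -> /24 (254 usable): 192.168.54.0/24
144 hosts -> /24 (254 usable): 192.168.55.0/24
Allocation: 192.168.54.0/24 (158 hosts, 254 usable); 192.168.55.0/24 (144 hosts, 254 usable)


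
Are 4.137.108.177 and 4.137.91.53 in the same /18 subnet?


Mask: 255.255.192.0
4.137.108.177 AND mask = 4.137.64.0
4.137.91.53 AND mask = 4.137.64.0
Yes, same subnet (4.137.64.0)


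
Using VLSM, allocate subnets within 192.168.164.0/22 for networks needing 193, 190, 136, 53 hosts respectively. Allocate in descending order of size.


193 hosts -> /24 (254 usable): 192.168.164.0/24
190 hosts -> /24 (254 usable): 192.168.165.0/24
136 hosts -> /24 (254 usable): 192.168.166.0/24
53 hosts -> /26 (62 usable): 192.168.167.0/26
Allocation: 192.168.164.0/24 (193 hosts, 254 usable); 192.168.165.0/24 (190 hosts, 254 usable); 192.168.166.0/24 (136 hosts, 254 usable); 192.168.167.0/26 (53 hosts, 62 usable)


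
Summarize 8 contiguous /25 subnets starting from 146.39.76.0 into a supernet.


Original prefix: /25
Number of subnets: 8 = 2^3
New prefix = 25 - 3 = 22
Supernet: 146.39.76.0/22


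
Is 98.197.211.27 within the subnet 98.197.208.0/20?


Subnet network: 98.197.208.0
Test IP AND mask: 98.197.208.0
Yes, 98.197.211.27 is in 98.197.208.0/20


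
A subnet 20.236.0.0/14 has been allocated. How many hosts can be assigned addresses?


Host bits = 32 - 14 = 18
Total addresses = 2^18 = 262144
Usable = total - 2 (network and broadcast)
Usable hosts: 262142


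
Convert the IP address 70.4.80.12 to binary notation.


70 = 01000110
4 = 00000100
80 = 01010000
12 = 00001100
Binary: 01000110.00000100.01010000.00001100


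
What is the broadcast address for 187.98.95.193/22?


Network: 187.98.92.0/22
Host bits = 10
Set all host bits to 1:
Broadcast: 187.98.95.255


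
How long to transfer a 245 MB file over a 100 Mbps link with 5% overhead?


Effective throughput = 100 * (1 - 5/100) = 95 Mbps
File size in Mb = 245 * 8 = 1960 Mb
Time = 1960 / 95
Time = 20.6316 seconds


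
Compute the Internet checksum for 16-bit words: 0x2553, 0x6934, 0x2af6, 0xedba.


Sum all words (with carry folding):
+ 0x2553 = 0x2553
+ 0x6934 = 0x8e87
+ 0x2af6 = 0xb97d
+ 0xedba = 0xa738
One's complement: ~0xa738
Checksum = 0x58c7


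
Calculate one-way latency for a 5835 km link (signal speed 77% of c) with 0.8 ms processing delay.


Speed = 0.77 * 3e5 km/s = 231000 km/s
Propagation delay = 5835 / 231000 = 0.0253 s = 25.2597 ms
Processing delay = 0.8 ms
Total one-way latency = 26.0597 ms


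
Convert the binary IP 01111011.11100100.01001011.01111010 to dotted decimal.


01111011 = 123
11100100 = 228
01001011 = 75
01111010 = 122
IP: 123.228.75.122


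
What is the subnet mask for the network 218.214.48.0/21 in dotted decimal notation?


/21 means 21 network bits, 11 host bits
Binary: 11111111111111111111100000000000
Mask: 255.255.248.0


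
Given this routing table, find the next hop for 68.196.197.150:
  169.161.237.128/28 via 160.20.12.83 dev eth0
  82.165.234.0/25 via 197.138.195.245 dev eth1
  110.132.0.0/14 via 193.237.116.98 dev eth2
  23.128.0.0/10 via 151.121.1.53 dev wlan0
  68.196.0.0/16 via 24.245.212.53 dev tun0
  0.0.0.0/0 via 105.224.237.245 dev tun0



Longest prefix match for 68.196.197.150:
  /28 169.161.237.128: no
  /25 82.165.234.0: no
  /14 110.132.0.0: no
  /10 23.128.0.0: no
  /16 68.196.0.0: MATCH
  /0 0.0.0.0: MATCH
Selected: next-hop 24.245.212.53 via tun0 (matched /16)


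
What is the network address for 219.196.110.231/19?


IP:   11011011.11000100.01101110.11100111
Mask: 11111111.11111111.11100000.00000000
AND operation:
Net:  11011011.11000100.01100000.00000000
Network: 219.196.96.0/19


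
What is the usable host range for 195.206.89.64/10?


Network: 195.192.0.0
Broadcast: 195.255.255.255
First usable = network + 1
Last usable = broadcast - 1
Range: 195.192.0.1 to 195.255.255.254


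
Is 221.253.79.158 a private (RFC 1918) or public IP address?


RFC 1918 private ranges:
  10.0.0.0/8 (10.0.0.0 - 10.255.255.255)
  172.16.0.0/12 (172.16.0.0 - 172.31.255.255)
  192.168.0.0/16 (192.168.0.0 - 192.168.255.255)
Public (not in any RFC 1918 range)


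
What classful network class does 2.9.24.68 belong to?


First octet: 2
Binary: 00000010
0xxxxxxx -> Class A (1-126)
Class A, default mask 255.0.0.0 (/8)


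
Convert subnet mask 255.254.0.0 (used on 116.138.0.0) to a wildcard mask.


Subnet mask: 255.254.0.0
Wildcard = 255.255.255.255 - subnet mask
255 - 255 = 0
255 - 254 = 1
255 - 0 = 255
255 - 0 = 255
Wildcard: 0.1.255.255


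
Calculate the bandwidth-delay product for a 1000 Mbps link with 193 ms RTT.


BDP = bandwidth * RTT
= 1000 Mbps * 193 ms
= 1000 * 1e6 * 193 / 1000 bits
= 193000000 bits
= 24125000 bytes
= 23559.5703 KB
BDP = 193000000 bits (24125000 bytes)


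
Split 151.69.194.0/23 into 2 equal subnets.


New prefix = 23 + 1 = 24
Each subnet has 256 addresses
  151.69.194.0/24
  151.69.195.0/24
Subnets: 151.69.194.0/24, 151.69.195.0/24


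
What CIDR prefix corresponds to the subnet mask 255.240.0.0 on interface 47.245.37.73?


Binary: 11111111.11110000.00000000.00000000
Count leading 1s
Prefix: /12


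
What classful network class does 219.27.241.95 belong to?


First octet: 219
Binary: 11011011
110xxxxx -> Class C (192-223)
Class C, default mask 255.255.255.0 (/24)


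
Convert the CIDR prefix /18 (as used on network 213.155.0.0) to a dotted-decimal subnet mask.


/18 means 18 network bits, 14 host bits
Binary: 11111111111111111100000000000000
Mask: 255.255.192.0


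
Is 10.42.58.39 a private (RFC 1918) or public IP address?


RFC 1918 private ranges:
  10.0.0.0/8 (10.0.0.0 - 10.255.255.255)
  172.16.0.0/12 (172.16.0.0 - 172.31.255.255)
  192.168.0.0/16 (192.168.0.0 - 192.168.255.255)
Private (in 10.0.0.0/8)


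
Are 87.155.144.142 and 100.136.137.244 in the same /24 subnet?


Mask: 255.255.255.0
87.155.144.142 AND mask = 87.155.144.0
100.136.137.244 AND mask = 100.136.137.0
No, different subnets (87.155.144.0 vs 100.136.137.0)


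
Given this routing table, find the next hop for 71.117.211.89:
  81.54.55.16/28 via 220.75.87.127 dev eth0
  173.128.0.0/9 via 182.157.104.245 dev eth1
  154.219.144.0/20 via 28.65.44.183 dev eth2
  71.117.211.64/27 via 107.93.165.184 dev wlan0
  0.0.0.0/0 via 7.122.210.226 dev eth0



Longest prefix match for 71.117.211.89:
  /28 81.54.55.16: no
  /9 173.128.0.0: no
  /20 154.219.144.0: no
  /27 71.117.211.64: MATCH
  /0 0.0.0.0: MATCH
Selected: next-hop 107.93.165.184 via wlan0 (matched /27)


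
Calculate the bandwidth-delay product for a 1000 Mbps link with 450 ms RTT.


BDP = bandwidth * RTT
= 1000 Mbps * 450 ms
= 1000 * 1e6 * 450 / 1000 bits
= 450000000 bits
= 56250000 bytes
= 54931.6406 KB
BDP = 450000000 bits (56250000 bytes)


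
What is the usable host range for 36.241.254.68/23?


Network: 36.241.254.0
Broadcast: 36.241.255.255
First usable = network + 1
Last usable = broadcast - 1
Range: 36.241.254.1 to 36.241.255.254


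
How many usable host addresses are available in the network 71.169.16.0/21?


Host bits = 32 - 21 = 11
Total addresses = 2^11 = 2048
Usable = total - 2 (network and broadcast)
Usable hosts: 2046


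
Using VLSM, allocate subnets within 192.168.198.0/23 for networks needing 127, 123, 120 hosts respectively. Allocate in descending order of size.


127 hosts -> /24 (254 usable): 192.168.198.0/24
123 hosts -> /25 (126 usable): 192.168.199.0/25
120 hosts -> /25 (126 usable): 192.168.199.128/25
Allocation: 192.168.198.0/24 (127 hosts, 254 usable); 192.168.199.0/25 (123 hosts, 126 usable); 192.168.199.128/25 (120 hosts, 126 usable)


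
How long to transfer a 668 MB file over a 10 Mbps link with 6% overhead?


Effective throughput = 10 * (1 - 6/100) = 9.4 Mbps
File size in Mb = 668 * 8 = 5344 Mb
Time = 5344 / 9.4
Time = 568.5106 seconds


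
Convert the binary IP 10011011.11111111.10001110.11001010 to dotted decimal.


10011011 = 155
11111111 = 255
10001110 = 142
11001010 = 202
IP: 155.255.142.202


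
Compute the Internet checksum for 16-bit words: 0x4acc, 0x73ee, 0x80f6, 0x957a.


Sum all words (with carry folding):
+ 0x4acc = 0x4acc
+ 0x73ee = 0xbeba
+ 0x80f6 = 0x3fb1
+ 0x957a = 0xd52b
One's complement: ~0xd52b
Checksum = 0x2ad4


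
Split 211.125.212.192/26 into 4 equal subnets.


New prefix = 26 + 2 = 28
Each subnet has 16 addresses
  211.125.212.192/28
  211.125.212.208/28
  211.125.212.224/28
  211.125.212.240/28
Subnets: 211.125.212.192/28, 211.125.212.208/28, 211.125.212.224/28, 211.125.212.240/28


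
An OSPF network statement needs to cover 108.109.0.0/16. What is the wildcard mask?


Subnet mask: 255.255.0.0
Wildcard = 255.255.255.255 - subnet mask
255 - 255 = 0
255 - 255 = 0
255 - 0 = 255
255 - 0 = 255
Wildcard: 0.0.255.255


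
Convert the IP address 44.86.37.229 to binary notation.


44 = 00101100
86 = 01010110
37 = 00100101
229 = 11100101
Binary: 00101100.01010110.00100101.11100101


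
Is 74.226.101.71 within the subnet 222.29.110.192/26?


Subnet network: 222.29.110.192
Test IP AND mask: 74.226.101.64
No, 74.226.101.71 is not in 222.29.110.192/26


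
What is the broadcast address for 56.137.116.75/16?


Network: 56.137.0.0/16
Host bits = 16
Set all host bits to 1:
Broadcast: 56.137.255.255


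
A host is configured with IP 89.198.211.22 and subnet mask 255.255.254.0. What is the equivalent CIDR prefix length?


Binary: 11111111.11111111.11111110.00000000
Count leading 1s
Prefix: /23


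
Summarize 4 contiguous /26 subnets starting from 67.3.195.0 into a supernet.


Original prefix: /26
Number of subnets: 4 = 2^2
New prefix = 26 - 2 = 24
Supernet: 67.3.195.0/24


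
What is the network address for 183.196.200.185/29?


IP:   10110111.11000100.11001000.10111001
Mask: 11111111.11111111.11111111.11111000
AND operation:
Net:  10110111.11000100.11001000.10111000
Network: 183.196.200.184/29


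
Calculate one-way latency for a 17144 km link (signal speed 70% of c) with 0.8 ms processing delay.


Speed = 0.7 * 3e5 km/s = 210000 km/s
Propagation delay = 17144 / 210000 = 0.0816 s = 81.6381 ms
Processing delay = 0.8 ms
Total one-way latency = 82.4381 ms


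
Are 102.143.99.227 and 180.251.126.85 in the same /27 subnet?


Mask: 255.255.255.224
102.143.99.227 AND mask = 102.143.99.224
180.251.126.85 AND mask = 180.251.126.64
No, different subnets (102.143.99.224 vs 180.251.126.64)


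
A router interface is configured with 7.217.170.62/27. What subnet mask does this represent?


/27 means 27 network bits, 5 host bits
Binary: 11111111111111111111111111100000
Mask: 255.255.255.224


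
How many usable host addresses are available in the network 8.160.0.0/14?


Host bits = 32 - 14 = 18
Total addresses = 2^18 = 262144
Usable = total - 2 (network and broadcast)
Usable hosts: 262142


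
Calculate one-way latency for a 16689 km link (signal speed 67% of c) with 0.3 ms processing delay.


Speed = 0.67 * 3e5 km/s = 201000 km/s
Propagation delay = 16689 / 201000 = 0.083 s = 83.0299 ms
Processing delay = 0.3 ms
Total one-way latency = 83.3299 ms


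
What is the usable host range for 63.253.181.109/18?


Network: 63.253.128.0
Broadcast: 63.253.191.255
First usable = network + 1
Last usable = broadcast - 1
Range: 63.253.128.1 to 63.253.191.254


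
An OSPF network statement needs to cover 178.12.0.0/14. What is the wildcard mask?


Subnet mask: 255.252.0.0
Wildcard = 255.255.255.255 - subnet mask
255 - 255 = 0
255 - 252 = 3
255 - 0 = 255
255 - 0 = 255
Wildcard: 0.3.255.255


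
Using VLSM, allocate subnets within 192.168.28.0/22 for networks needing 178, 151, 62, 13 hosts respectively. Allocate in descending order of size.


178 hosts -> /24 (254 usable): 192.168.28.0/24
151 hosts -> /24 (254 usable): 192.168.29.0/24
62 hosts -> /26 (62 usable): 192.168.30.0/26
13 hosts -> /28 (14 usable): 192.168.30.64/28
Allocation: 192.168.28.0/24 (178 hosts, 254 usable); 192.168.29.0/24 (151 hosts, 254 usable); 192.168.30.0/26 (62 hosts, 62 usable); 192.168.30.64/28 (13 hosts, 14 usable)


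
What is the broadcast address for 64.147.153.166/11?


Network: 64.128.0.0/11
Host bits = 21
Set all host bits to 1:
Broadcast: 64.159.255.255


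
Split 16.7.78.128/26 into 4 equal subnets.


New prefix = 26 + 2 = 28
Each subnet has 16 addresses
  16.7.78.128/28
  16.7.78.144/28
  16.7.78.160/28
  16.7.78.176/28
Subnets: 16.7.78.128/28, 16.7.78.144/28, 16.7.78.160/28, 16.7.78.176/28


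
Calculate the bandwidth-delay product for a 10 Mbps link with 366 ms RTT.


BDP = bandwidth * RTT
= 10 Mbps * 366 ms
= 10 * 1e6 * 366 / 1000 bits
= 3660000 bits
= 457500 bytes
= 446.7773 KB
BDP = 3660000 bits (457500 bytes)


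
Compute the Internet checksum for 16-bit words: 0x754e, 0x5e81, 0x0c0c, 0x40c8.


Sum all words (with carry folding):
+ 0x754e = 0x754e
+ 0x5e81 = 0xd3cf
+ 0x0c0c = 0xdfdb
+ 0x40c8 = 0x20a4
One's complement: ~0x20a4
Checksum = 0xdf5b


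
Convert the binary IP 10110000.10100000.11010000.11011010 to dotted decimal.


10110000 = 176
10100000 = 160
11010000 = 208
11011010 = 218
IP: 176.160.208.218


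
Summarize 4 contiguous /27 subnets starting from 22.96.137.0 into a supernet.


Original prefix: /27
Number of subnets: 4 = 2^2
New prefix = 27 - 2 = 25
Supernet: 22.96.137.0/25


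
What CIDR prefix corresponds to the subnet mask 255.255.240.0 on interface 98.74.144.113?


Binary: 11111111.11111111.11110000.00000000
Count leading 1s
Prefix: /20


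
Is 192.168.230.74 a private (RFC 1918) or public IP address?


RFC 1918 private ranges:
  10.0.0.0/8 (10.0.0.0 - 10.255.255.255)
  172.16.0.0/12 (172.16.0.0 - 172.31.255.255)
  192.168.0.0/16 (192.168.0.0 - 192.168.255.255)
Private (in 192.168.0.0/16)


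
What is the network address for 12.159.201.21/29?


IP:   00001100.10011111.11001001.00010101
Mask: 11111111.11111111.11111111.11111000
AND operation:
Net:  00001100.10011111.11001001.00010000
Network: 12.159.201.16/29


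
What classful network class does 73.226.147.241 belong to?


First octet: 73
Binary: 01001001
0xxxxxxx -> Class A (1-126)
Class A, default mask 255.0.0.0 (/8)


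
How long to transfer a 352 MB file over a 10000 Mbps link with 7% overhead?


Effective throughput = 10000 * (1 - 7/100) = 9300 Mbps
File size in Mb = 352 * 8 = 2816 Mb
Time = 2816 / 9300
Time = 0.3028 seconds


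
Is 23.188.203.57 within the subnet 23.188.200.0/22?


Subnet network: 23.188.200.0
Test IP AND mask: 23.188.200.0
Yes, 23.188.203.57 is in 23.188.200.0/22


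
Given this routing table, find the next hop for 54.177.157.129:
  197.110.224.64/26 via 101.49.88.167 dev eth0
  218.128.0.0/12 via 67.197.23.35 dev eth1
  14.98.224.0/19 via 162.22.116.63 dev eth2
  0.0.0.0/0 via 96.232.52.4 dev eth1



Longest prefix match for 54.177.157.129:
  /26 197.110.224.64: no
  /12 218.128.0.0: no
  /19 14.98.224.0: no
  /0 0.0.0.0: MATCH
Selected: next-hop 96.232.52.4 via eth1 (matched /0)


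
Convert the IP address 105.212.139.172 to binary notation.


105 = 01101001
212 = 11010100
139 = 10001011
172 = 10101100
Binary: 01101001.11010100.10001011.10101100


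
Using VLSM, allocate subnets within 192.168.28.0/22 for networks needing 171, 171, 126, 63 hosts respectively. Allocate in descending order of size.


171 hosts -> /24 (254 usable): 192.168.28.0/24
171 hosts -> /24 (254 usable): 192.168.29.0/24
126 hosts -> /25 (126 usable): 192.168.30.0/25
63 hosts -> /25 (126 usable): 192.168.30.128/25
Allocation: 192.168.28.0/24 (171 hosts, 254 usable); 192.168.29.0/24 (171 hosts, 254 usable); 192.168.30.0/25 (126 hosts, 126 usable); 192.168.30.128/25 (63 hosts, 126 usable)


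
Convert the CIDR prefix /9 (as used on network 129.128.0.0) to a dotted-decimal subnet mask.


/9 means 9 network bits, 23 host bits
Binary: 11111111100000000000000000000000
Mask: 255.128.0.0


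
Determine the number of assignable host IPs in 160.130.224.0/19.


Host bits = 32 - 19 = 13
Total addresses = 2^13 = 8192
Usable = total - 2 (network and broadcast)
Usable hosts: 8190


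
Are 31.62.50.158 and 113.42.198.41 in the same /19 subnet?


Mask: 255.255.224.0
31.62.50.158 AND mask = 31.62.32.0
113.42.198.41 AND mask = 113.42.192.0
No, different subnets (31.62.32.0 vs 113.42.192.0)


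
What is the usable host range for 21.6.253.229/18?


Network: 21.6.192.0
Broadcast: 21.6.255.255
First usable = network + 1
Last usable = broadcast - 1
Range: 21.6.192.1 to 21.6.255.254


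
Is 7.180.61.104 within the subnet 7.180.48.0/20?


Subnet network: 7.180.48.0
Test IP AND mask: 7.180.48.0
Yes, 7.180.61.104 is in 7.180.48.0/20


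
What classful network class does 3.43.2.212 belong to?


First octet: 3
Binary: 00000011
0xxxxxxx -> Class A (1-126)
Class A, default mask 255.0.0.0 (/8)


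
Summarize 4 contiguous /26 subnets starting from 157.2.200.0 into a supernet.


Original prefix: /26
Number of subnets: 4 = 2^2
New prefix = 26 - 2 = 24
Supernet: 157.2.200.0/24


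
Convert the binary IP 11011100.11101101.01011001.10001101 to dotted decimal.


11011100 = 220
11101101 = 237
01011001 = 89
10001101 = 141
IP: 220.237.89.141


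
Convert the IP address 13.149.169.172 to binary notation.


13 = 00001101
149 = 10010101
169 = 10101001
172 = 10101100
Binary: 00001101.10010101.10101001.10101100


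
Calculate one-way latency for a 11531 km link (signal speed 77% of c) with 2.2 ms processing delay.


Speed = 0.77 * 3e5 km/s = 231000 km/s
Propagation delay = 11531 / 231000 = 0.0499 s = 49.9177 ms
Processing delay = 2.2 ms
Total one-way latency = 52.1177 ms


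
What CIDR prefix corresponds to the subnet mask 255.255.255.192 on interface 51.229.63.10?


Binary: 11111111.11111111.11111111.11000000
Count leading 1s
Prefix: /26


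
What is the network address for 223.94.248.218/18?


IP:   11011111.01011110.11111000.11011010
Mask: 11111111.11111111.11000000.00000000
AND operation:
Net:  11011111.01011110.11000000.00000000
Network: 223.94.192.0/18


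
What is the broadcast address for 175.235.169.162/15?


Network: 175.234.0.0/15
Host bits = 17
Set all host bits to 1:
Broadcast: 175.235.255.255


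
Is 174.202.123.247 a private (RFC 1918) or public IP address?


RFC 1918 private ranges:
  10.0.0.0/8 (10.0.0.0 - 10.255.255.255)
  172.16.0.0/12 (172.16.0.0 - 172.31.255.255)
  192.168.0.0/16 (192.168.0.0 - 192.168.255.255)
Public (not in any RFC 1918 range)


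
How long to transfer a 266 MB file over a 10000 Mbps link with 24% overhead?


Effective throughput = 10000 * (1 - 24/100) = 7600 Mbps
File size in Mb = 266 * 8 = 2128 Mb
Time = 2128 / 7600
Time = 0.28 seconds


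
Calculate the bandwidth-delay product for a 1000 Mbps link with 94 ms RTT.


BDP = bandwidth * RTT
= 1000 Mbps * 94 ms
= 1000 * 1e6 * 94 / 1000 bits
= 94000000 bits
= 11750000 bytes
= 11474.6094 KB
BDP = 94000000 bits (11750000 bytes)


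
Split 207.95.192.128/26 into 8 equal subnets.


New prefix = 26 + 3 = 29
Each subnet has 8 addresses
  207.95.192.128/29
  207.95.192.136/29
  207.95.192.144/29
  207.95.192.152/29
  207.95.192.160/29
  207.95.192.168/29
  207.95.192.176/29
  207.95.192.184/29
Subnets: 207.95.192.128/29, 207.95.192.136/29, 207.95.192.144/29, 207.95.192.152/29, 207.95.192.160/29, 207.95.192.168/29, 207.95.192.176/29, 207.95.192.184/29


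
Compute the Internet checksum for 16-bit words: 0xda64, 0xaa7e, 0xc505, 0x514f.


Sum all words (with carry folding):
+ 0xda64 = 0xda64
+ 0xaa7e = 0x84e3
+ 0xc505 = 0x49e9
+ 0x514f = 0x9b38
One's complement: ~0x9b38
Checksum = 0x64c7


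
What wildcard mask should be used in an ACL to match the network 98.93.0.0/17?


Subnet mask: 255.255.128.0
Wildcard = 255.255.255.255 - subnet mask
255 - 255 = 0
255 - 255 = 0
255 - 128 = 127
255 - 0 = 255
Wildcard: 0.0.127.255


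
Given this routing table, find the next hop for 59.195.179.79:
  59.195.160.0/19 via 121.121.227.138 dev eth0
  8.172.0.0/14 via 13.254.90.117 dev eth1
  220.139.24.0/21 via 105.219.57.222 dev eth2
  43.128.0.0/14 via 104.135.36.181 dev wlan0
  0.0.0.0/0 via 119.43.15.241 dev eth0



Longest prefix match for 59.195.179.79:
  /19 59.195.160.0: MATCH
  /14 8.172.0.0: no
  /21 220.139.24.0: no
  /14 43.128.0.0: no
  /0 0.0.0.0: MATCH
Selected: next-hop 121.121.227.138 via eth0 (matched /19)


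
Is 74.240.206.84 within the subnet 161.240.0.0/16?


Subnet network: 161.240.0.0
Test IP AND mask: 74.240.0.0
No, 74.240.206.84 is not in 161.240.0.0/16


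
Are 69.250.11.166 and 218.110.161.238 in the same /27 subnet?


Mask: 255.255.255.224
69.250.11.166 AND mask = 69.250.11.160
218.110.161.238 AND mask = 218.110.161.224
No, different subnets (69.250.11.160 vs 218.110.161.224)


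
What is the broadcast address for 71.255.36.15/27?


Network: 71.255.36.0/27
Host bits = 5
Set all host bits to 1:
Broadcast: 71.255.36.31


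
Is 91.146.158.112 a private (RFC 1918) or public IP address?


RFC 1918 private ranges:
  10.0.0.0/8 (10.0.0.0 - 10.255.255.255)
  172.16.0.0/12 (172.16.0.0 - 172.31.255.255)
  192.168.0.0/16 (192.168.0.0 - 192.168.255.255)
Public (not in any RFC 1918 range)


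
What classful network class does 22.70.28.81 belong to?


First octet: 22
Binary: 00010110
0xxxxxxx -> Class A (1-126)
Class A, default mask 255.0.0.0 (/8)


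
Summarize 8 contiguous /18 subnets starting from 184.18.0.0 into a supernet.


Original prefix: /18
Number of subnets: 8 = 2^3
New prefix = 18 - 3 = 15
Supernet: 184.18.0.0/15


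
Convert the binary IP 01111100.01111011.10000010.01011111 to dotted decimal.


01111100 = 124
01111011 = 123
10000010 = 130
01011111 = 95
IP: 124.123.130.95


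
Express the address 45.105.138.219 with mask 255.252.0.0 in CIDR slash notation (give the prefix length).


Binary: 11111111.11111100.00000000.00000000
Count leading 1s
Prefix: /14


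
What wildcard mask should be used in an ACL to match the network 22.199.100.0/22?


Subnet mask: 255.255.252.0
Wildcard = 255.255.255.255 - subnet mask
255 - 255 = 0
255 - 255 = 0
255 - 252 = 3
255 - 0 = 255
Wildcard: 0.0.3.255


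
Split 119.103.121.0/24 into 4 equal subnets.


New prefix = 24 + 2 = 26
Each subnet has 64 addresses
  119.103.121.0/26
  119.103.121.64/26
  119.103.121.128/26
  119.103.121.192/26
Subnets: 119.103.121.0/26, 119.103.121.64/26, 119.103.121.128/26, 119.103.121.192/26


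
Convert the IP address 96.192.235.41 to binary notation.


96 = 01100000
192 = 11000000
235 = 11101011
41 = 00101001
Binary: 01100000.11000000.11101011.00101001


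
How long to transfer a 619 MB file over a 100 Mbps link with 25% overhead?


Effective throughput = 100 * (1 - 25/100) = 75 Mbps
File size in Mb = 619 * 8 = 4952 Mb
Time = 4952 / 75
Time = 66.0267 seconds


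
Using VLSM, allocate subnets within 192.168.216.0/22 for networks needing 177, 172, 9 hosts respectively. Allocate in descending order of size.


177 hosts -> /24 (254 usable): 192.168.216.0/24
172 hosts -> /24 (254 usable): 192.168.217.0/24
9 hosts -> /28 (14 usable): 192.168.218.0/28
Allocation: 192.168.216.0/24 (177 hosts, 254 usable); 192.168.217.0/24 (172 hosts, 254 usable); 192.168.218.0/28 (9 hosts, 14 usable)


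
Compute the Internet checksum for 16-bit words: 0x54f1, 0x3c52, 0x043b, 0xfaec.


Sum all words (with carry folding):
+ 0x54f1 = 0x54f1
+ 0x3c52 = 0x9143
+ 0x043b = 0x957e
+ 0xfaec = 0x906b
One's complement: ~0x906b
Checksum = 0x6f94


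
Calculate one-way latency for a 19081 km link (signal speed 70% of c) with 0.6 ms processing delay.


Speed = 0.7 * 3e5 km/s = 210000 km/s
Propagation delay = 19081 / 210000 = 0.0909 s = 90.8619 ms
Processing delay = 0.6 ms
Total one-way latency = 91.4619 ms


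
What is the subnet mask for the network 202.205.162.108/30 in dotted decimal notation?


/30 means 30 network bits, 2 host bits
Binary: 11111111111111111111111111111100
Mask: 255.255.255.252


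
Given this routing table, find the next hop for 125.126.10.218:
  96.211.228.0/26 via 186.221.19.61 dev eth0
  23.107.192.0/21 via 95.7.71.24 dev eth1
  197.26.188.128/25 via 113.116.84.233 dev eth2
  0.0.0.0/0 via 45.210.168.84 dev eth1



Longest prefix match for 125.126.10.218:
  /26 96.211.228.0: no
  /21 23.107.192.0: no
  /25 197.26.188.128: no
  /0 0.0.0.0: MATCH
Selected: next-hop 45.210.168.84 via eth1 (matched /0)


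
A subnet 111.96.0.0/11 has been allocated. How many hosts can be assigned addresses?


Host bits = 32 - 11 = 21
Total addresses = 2^21 = 2097152
Usable = total - 2 (network and broadcast)
Usable hosts: 2097150


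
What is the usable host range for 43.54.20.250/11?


Network: 43.32.0.0
Broadcast: 43.63.255.255
First usable = network + 1
Last usable = broadcast - 1
Range: 43.32.0.1 to 43.63.255.254


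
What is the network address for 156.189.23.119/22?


IP:   10011100.10111101.00010111.01110111
Mask: 11111111.11111111.11111100.00000000
AND operation:
Net:  10011100.10111101.00010100.00000000
Network: 156.189.20.0/22


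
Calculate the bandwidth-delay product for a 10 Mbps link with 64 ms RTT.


BDP = bandwidth * RTT
= 10 Mbps * 64 ms
= 10 * 1e6 * 64 / 1000 bits
= 640000 bits
= 80000 bytes
= 78.125 KB
BDP = 640000 bits (80000 bytes)


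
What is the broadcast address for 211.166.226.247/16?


Network: 211.166.0.0/16
Host bits = 16
Set all host bits to 1:
Broadcast: 211.166.255.255


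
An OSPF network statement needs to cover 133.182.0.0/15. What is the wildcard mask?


Subnet mask: 255.254.0.0
Wildcard = 255.255.255.255 - subnet mask
255 - 255 = 0
255 - 254 = 1
255 - 0 = 255
255 - 0 = 255
Wildcard: 0.1.255.255


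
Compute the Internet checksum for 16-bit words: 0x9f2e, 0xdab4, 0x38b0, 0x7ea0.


Sum all words (with carry folding):
+ 0x9f2e = 0x9f2e
+ 0xdab4 = 0x79e3
+ 0x38b0 = 0xb293
+ 0x7ea0 = 0x3134
One's complement: ~0x3134
Checksum = 0xcecb


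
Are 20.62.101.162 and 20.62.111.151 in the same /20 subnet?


Mask: 255.255.240.0
20.62.101.162 AND mask = 20.62.96.0
20.62.111.151 AND mask = 20.62.96.0
Yes, same subnet (20.62.96.0)


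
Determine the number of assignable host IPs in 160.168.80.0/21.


Host bits = 32 - 21 = 11
Total addresses = 2^11 = 2048
Usable = total - 2 (network and broadcast)
Usable hosts: 2046


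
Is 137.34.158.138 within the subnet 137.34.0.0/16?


Subnet network: 137.34.0.0
Test IP AND mask: 137.34.0.0
Yes, 137.34.158.138 is in 137.34.0.0/16


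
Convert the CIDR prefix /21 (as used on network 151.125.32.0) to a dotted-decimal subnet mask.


/21 means 21 network bits, 11 host bits
Binary: 11111111111111111111100000000000
Mask: 255.255.248.0


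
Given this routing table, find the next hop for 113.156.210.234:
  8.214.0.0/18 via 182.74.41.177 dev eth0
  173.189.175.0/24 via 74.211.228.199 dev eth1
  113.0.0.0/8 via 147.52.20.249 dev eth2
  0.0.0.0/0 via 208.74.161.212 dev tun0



Longest prefix match for 113.156.210.234:
  /18 8.214.0.0: no
  /24 173.189.175.0: no
  /8 113.0.0.0: MATCH
  /0 0.0.0.0: MATCH
Selected: next-hop 147.52.20.249 via eth2 (matched /8)


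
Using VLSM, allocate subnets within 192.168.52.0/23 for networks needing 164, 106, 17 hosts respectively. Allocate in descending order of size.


164 hosts -> /24 (254 usable): 192.168.52.0/24
106 hosts -> /25 (126 usable): 192.168.53.0/25
17 hosts -> /27 (30 usable): 192.168.53.128/27
Allocation: 192.168.52.0/24 (164 hosts, 254 usable); 192.168.53.0/25 (106 hosts, 126 usable); 192.168.53.128/27 (17 hosts, 30 usable)


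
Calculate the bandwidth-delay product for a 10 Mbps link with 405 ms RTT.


BDP = bandwidth * RTT
= 10 Mbps * 405 ms
= 10 * 1e6 * 405 / 1000 bits
= 4050000 bits
= 506250 bytes
= 494.3848 KB
BDP = 4050000 bits (506250 bytes)


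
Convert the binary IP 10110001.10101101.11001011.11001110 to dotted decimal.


10110001 = 177
10101101 = 173
11001011 = 203
11001110 = 206
IP: 177.173.203.206


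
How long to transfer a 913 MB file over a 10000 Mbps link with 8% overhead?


Effective throughput = 10000 * (1 - 8/100) = 9200 Mbps
File size in Mb = 913 * 8 = 7304 Mb
Time = 7304 / 9200
Time = 0.7939 seconds


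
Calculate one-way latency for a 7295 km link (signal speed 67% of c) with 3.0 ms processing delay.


Speed = 0.67 * 3e5 km/s = 201000 km/s
Propagation delay = 7295 / 201000 = 0.0363 s = 36.2935 ms
Processing delay = 3.0 ms
Total one-way latency = 39.2935 ms


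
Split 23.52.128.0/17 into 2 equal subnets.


New prefix = 17 + 1 = 18
Each subnet has 16384 addresses
  23.52.128.0/18
  23.52.192.0/18
Subnets: 23.52.128.0/18, 23.52.192.0/18


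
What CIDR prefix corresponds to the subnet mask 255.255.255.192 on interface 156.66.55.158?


Binary: 11111111.11111111.11111111.11000000
Count leading 1s
Prefix: /26


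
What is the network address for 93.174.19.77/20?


IP:   01011101.10101110.00010011.01001101
Mask: 11111111.11111111.11110000.00000000
AND operation:
Net:  01011101.10101110.00010000.00000000
Network: 93.174.16.0/20


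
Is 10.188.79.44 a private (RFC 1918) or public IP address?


RFC 1918 private ranges:
  10.0.0.0/8 (10.0.0.0 - 10.255.255.255)
  172.16.0.0/12 (172.16.0.0 - 172.31.255.255)
  192.168.0.0/16 (192.168.0.0 - 192.168.255.255)
Private (in 10.0.0.0/8)


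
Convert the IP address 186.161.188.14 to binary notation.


186 = 10111010
161 = 10100001
188 = 10111100
14 = 00001110
Binary: 10111010.10100001.10111100.00001110


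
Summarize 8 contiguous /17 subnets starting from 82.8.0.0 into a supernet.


Original prefix: /17
Number of subnets: 8 = 2^3
New prefix = 17 - 3 = 14
Supernet: 82.8.0.0/14


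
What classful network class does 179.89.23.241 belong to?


First octet: 179
Binary: 10110011
10xxxxxx -> Class B (128-191)
Class B, default mask 255.255.0.0 (/16)


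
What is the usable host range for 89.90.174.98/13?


Network: 89.88.0.0
Broadcast: 89.95.255.255
First usable = network + 1
Last usable = broadcast - 1
Range: 89.88.0.1 to 89.95.255.254


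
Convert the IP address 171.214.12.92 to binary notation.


171 = 10101011
214 = 11010110
12 = 00001100
92 = 01011100
Binary: 10101011.11010110.00001100.01011100


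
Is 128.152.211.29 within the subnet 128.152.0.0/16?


Subnet network: 128.152.0.0
Test IP AND mask: 128.152.0.0
Yes, 128.152.211.29 is in 128.152.0.0/16


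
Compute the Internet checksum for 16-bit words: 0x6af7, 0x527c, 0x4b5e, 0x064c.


Sum all words (with carry folding):
+ 0x6af7 = 0x6af7
+ 0x527c = 0xbd73
+ 0x4b5e = 0x08d2
+ 0x064c = 0x0f1e
One's complement: ~0x0f1e
Checksum = 0xf0e1


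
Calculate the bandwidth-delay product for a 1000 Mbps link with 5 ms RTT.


BDP = bandwidth * RTT
= 1000 Mbps * 5 ms
= 1000 * 1e6 * 5 / 1000 bits
= 5000000 bits
= 625000 bytes
= 610.3516 KB
BDP = 5000000 bits (625000 bytes)


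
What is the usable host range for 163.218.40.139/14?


Network: 163.216.0.0
Broadcast: 163.219.255.255
First usable = network + 1
Last usable = broadcast - 1
Range: 163.216.0.1 to 163.219.255.254


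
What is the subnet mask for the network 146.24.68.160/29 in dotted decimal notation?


/29 means 29 network bits, 3 host bits
Binary: 11111111111111111111111111111000
Mask: 255.255.255.248


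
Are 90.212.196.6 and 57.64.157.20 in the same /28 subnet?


Mask: 255.255.255.240
90.212.196.6 AND mask = 90.212.196.0
57.64.157.20 AND mask = 57.64.157.16
No, different subnets (90.212.196.0 vs 57.64.157.16)


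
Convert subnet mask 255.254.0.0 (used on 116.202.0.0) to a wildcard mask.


Subnet mask: 255.254.0.0
Wildcard = 255.255.255.255 - subnet mask
255 - 255 = 0
255 - 254 = 1
255 - 0 = 255
255 - 0 = 255
Wildcard: 0.1.255.255


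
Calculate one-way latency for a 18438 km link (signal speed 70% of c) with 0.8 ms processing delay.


Speed = 0.7 * 3e5 km/s = 210000 km/s
Propagation delay = 18438 / 210000 = 0.0878 s = 87.8 ms
Processing delay = 0.8 ms
Total one-way latency = 88.6 ms


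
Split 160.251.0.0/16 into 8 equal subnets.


New prefix = 16 + 3 = 19
Each subnet has 8192 addresses
  160.251.0.0/19
  160.251.32.0/19
  160.251.64.0/19
  160.251.96.0/19
  160.251.128.0/19
  160.251.160.0/19
  160.251.192.0/19
  160.251.224.0/19
Subnets: 160.251.0.0/19, 160.251.32.0/19, 160.251.64.0/19, 160.251.96.0/19, 160.251.128.0/19, 160.251.160.0/19, 160.251.192.0/19, 160.251.224.0/19


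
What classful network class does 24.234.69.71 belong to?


First octet: 24
Binary: 00011000
0xxxxxxx -> Class A (1-126)
Class A, default mask 255.0.0.0 (/8)


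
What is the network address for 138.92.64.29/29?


IP:   10001010.01011100.01000000.00011101
Mask: 11111111.11111111.11111111.11111000
AND operation:
Net:  10001010.01011100.01000000.00011000
Network: 138.92.64.24/29


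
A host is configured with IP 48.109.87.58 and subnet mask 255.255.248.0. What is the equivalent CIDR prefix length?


Binary: 11111111.11111111.11111000.00000000
Count leading 1s
Prefix: /21


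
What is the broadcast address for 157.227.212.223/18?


Network: 157.227.192.0/18
Host bits = 14
Set all host bits to 1:
Broadcast: 157.227.255.255


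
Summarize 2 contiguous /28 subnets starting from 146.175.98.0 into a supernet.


Original prefix: /28
Number of subnets: 2 = 2^1
New prefix = 28 - 1 = 27
Supernet: 146.175.98.0/27


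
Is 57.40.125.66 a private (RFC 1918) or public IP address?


RFC 1918 private ranges:
  10.0.0.0/8 (10.0.0.0 - 10.255.255.255)
  172.16.0.0/12 (172.16.0.0 - 172.31.255.255)
  192.168.0.0/16 (192.168.0.0 - 192.168.255.255)
Public (not in any RFC 1918 range)


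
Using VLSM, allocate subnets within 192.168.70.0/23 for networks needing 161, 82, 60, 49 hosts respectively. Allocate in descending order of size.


161 hosts -> /24 (254 usable): 192.168.70.0/24
82 hosts -> /25 (126 usable): 192.168.71.0/25
60 hosts -> /26 (62 usable): 192.168.71.128/26
49 hosts -> /26 (62 usable): 192.168.71.192/26
Allocation: 192.168.70.0/24 (161 hosts, 254 usable); 192.168.71.0/25 (82 hosts, 126 usable); 192.168.71.128/26 (60 hosts, 62 usable); 192.168.71.192/26 (49 hosts, 62 usable)


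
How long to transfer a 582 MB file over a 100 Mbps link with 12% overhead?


Effective throughput = 100 * (1 - 12/100) = 88 Mbps
File size in Mb = 582 * 8 = 4656 Mb
Time = 4656 / 88
Time = 52.9091 seconds


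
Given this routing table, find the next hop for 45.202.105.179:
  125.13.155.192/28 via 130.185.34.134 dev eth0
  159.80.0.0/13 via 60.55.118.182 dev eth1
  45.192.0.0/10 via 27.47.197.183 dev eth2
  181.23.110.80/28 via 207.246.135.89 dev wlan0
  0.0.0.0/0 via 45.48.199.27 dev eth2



Longest prefix match for 45.202.105.179:
  /28 125.13.155.192: no
  /13 159.80.0.0: no
  /10 45.192.0.0: MATCH
  /28 181.23.110.80: no
  /0 0.0.0.0: MATCH
Selected: next-hop 27.47.197.183 via eth2 (matched /10)


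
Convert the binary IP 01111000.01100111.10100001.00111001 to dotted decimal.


01111000 = 120
01100111 = 103
10100001 = 161
00111001 = 57
IP: 120.103.161.57


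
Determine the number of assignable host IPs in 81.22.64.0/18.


Host bits = 32 - 18 = 14
Total addresses = 2^14 = 16384
Usable = total - 2 (network and broadcast)
Usable hosts: 16382


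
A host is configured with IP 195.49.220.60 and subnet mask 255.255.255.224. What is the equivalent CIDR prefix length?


Binary: 11111111.11111111.11111111.11100000
Count leading 1s
Prefix: /27


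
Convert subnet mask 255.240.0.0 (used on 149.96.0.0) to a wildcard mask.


Subnet mask: 255.240.0.0
Wildcard = 255.255.255.255 - subnet mask
255 - 255 = 0
255 - 240 = 15
255 - 0 = 255
255 - 0 = 255
Wildcard: 0.15.255.255


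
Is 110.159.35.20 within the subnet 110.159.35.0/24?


Subnet network: 110.159.35.0
Test IP AND mask: 110.159.35.0
Yes, 110.159.35.20 is in 110.159.35.0/24


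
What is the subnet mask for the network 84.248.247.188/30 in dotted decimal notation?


/30 means 30 network bits, 2 host bits
Binary: 11111111111111111111111111111100
Mask: 255.255.255.252


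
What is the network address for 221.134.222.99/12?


IP:   11011101.10000110.11011110.01100011
Mask: 11111111.11110000.00000000.00000000
AND operation:
Net:  11011101.10000000.00000000.00000000
Network: 221.128.0.0/12
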